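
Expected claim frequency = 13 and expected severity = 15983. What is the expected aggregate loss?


E[S] = E[N] * E[X]
= 13 * 15983
= 207779


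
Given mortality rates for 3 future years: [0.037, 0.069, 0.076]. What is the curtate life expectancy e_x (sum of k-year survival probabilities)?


e_x = sum_{k=1}^{n} k_p_x
k_p_x values:
  1_p_x = 0.963
  2_p_x = 0.896553
  3_p_x = 0.828415
e_x = 2.688


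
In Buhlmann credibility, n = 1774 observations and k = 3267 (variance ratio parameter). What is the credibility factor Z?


Z = n / (n + k)
= 1774 / (1774 + 3267)
= 1774 / 5041
= 0.3519


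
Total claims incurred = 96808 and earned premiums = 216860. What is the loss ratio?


Loss ratio = claims / premiums
= 96808 / 216860
= 0.4464


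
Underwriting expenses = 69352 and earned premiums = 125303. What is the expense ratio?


Expense ratio = expenses / premiums
= 69352 / 125303
= 0.5535


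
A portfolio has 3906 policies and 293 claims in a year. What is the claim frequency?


frequency = claims / policies
= 293 / 3906
= 0.075


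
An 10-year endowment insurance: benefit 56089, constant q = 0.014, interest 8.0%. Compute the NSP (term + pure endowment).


Term component = 4993.1377
Pure endowment = 10_p_x * v^10 * benefit = 0.868499 * 0.463193 * 56089 = 22563.6467
NSP = 27556.7845


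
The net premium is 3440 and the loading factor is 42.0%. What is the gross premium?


Gross = net * (1 + loading)
= 3440 * (1 + 0.42)
= 3440 * 1.42
= 4884.8


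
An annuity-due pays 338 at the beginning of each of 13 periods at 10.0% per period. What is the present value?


PV_due = PMT * (1-(1+i)^(-n))/i * (1+i)
PV_immediate = 2400.9344
PV_due = 2400.9344 * 1.1
= 2641.0278


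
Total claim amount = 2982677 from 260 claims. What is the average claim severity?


severity = total / number
= 2982677 / 260
= 11471.8346


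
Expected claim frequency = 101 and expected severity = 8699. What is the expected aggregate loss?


E[S] = E[N] * E[X]
= 101 * 8699
= 878599


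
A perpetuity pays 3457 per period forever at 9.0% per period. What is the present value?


PV = PMT / i
= 3457 / 0.09
= 38411.1111


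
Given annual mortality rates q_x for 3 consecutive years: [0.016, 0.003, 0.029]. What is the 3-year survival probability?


p_k = 1 - q_k for each year
Survival = product of (1 - q_k)
= 0.984 * 0.997 * 0.971
= 0.9526


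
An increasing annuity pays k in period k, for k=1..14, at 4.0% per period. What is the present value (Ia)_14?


(Ia)_n = sum_{k=1}^{n} k * v^k, v = 1/(1+i)
v = 0.961538
Sum computed term by term:
(Ia)_14 = 72.5249


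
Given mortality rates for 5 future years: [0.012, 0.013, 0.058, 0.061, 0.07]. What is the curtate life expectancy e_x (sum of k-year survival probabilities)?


e_x = sum_{k=1}^{n} k_p_x
k_p_x values:
  1_p_x = 0.988
  2_p_x = 0.975156
  3_p_x = 0.918597
  4_p_x = 0.862563
  5_p_x = 0.802183
e_x = 4.5465


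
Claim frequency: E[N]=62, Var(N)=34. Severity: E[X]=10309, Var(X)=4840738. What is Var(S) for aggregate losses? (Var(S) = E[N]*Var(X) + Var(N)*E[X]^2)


Var(S) = E[N]*Var(X) + Var(N)*E[X]^2
= 62*4840738 + 34*10309^2
= 300125756 + 3613366354
= 3.9135e+09


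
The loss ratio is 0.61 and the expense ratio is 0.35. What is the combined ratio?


Combined ratio = loss ratio + expense ratio
= 0.61 + 0.35
= 0.96


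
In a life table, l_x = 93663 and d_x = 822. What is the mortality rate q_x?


q_x = d_x / l_x
= 822 / 93663
= 0.0088


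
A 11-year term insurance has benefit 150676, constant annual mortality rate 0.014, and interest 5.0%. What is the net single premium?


NSP = benefit * sum_{k=0}^{n-1} k_p_x * q * v^(k+1)
With constant q=0.014, v=0.952381
Sum = 0.109225
NSP = 150676 * 0.109225
= 16457.6403


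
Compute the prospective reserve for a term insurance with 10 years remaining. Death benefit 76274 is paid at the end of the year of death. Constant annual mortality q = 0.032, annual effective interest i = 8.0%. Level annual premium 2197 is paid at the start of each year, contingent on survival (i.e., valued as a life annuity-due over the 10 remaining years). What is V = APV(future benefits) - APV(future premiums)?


v = 1/(1+i) = 0.925926
APV(future benefits) per unit = sum_{k=0}^{9} k_p_x * q * v^(k+1) = 0.190116
APV(future benefits) = 76274 * 0.190116 = 14500.9436
Life annuity-due factor ä_{x:10} = sum_{k=0}^{9} k_p_x * v^k = 6.416431
APV(future premiums) = 2197 * 6.416431 = 14096.8985
V = 14500.9436 - 14096.8985
= 404.045


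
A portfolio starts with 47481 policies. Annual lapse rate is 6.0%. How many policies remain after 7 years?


remaining = initial * (1 - lapse)^years
= 47481 * (1 - 0.06)^7
= 47481 * 0.648478
= 30790.3646


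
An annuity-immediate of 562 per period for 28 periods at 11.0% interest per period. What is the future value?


FV = PMT * ((1+i)^n - 1) / i
= 562 * ((1.11)^28 - 1) / 0.11
= 562 * (18.579901 - 1) / 0.11
= 89817.3147


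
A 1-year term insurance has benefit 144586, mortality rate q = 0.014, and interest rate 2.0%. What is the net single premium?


NSP = benefit * q * v
v = 1/(1+i) = 0.980392
NSP = 144586 * 0.014 * 0.980392
= 1984.5137


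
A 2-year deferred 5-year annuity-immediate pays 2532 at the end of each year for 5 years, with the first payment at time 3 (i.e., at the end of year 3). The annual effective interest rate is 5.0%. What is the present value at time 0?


PV at time 2 of the 5-year annuity-immediate:
a_n = 2532 * (1-(1+0.05)^(-5))/0.05 = 10962.2349
Discount back 2 years to time 0:
PV = 10962.2349 * (1+0.05)^(-2)
= 10962.2349 * 0.907029
= 9943.0702


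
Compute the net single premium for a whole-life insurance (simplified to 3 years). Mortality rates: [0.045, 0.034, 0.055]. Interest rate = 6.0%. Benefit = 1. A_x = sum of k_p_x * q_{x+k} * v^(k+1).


v = 0.943396
Year 0: k_p_x=1.0, q=0.045, term=0.042453
Year 1: k_p_x=0.955, q=0.034, term=0.028898
Year 2: k_p_x=0.92253, q=0.055, term=0.042602
A_x = 0.114


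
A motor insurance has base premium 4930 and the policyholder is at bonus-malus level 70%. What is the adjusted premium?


adjusted = base * BM_level / 100
= 4930 * 70 / 100
= 4930 * 0.7
= 3451.0


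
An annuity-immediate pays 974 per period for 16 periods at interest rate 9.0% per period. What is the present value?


PV = PMT * (1 - (1+i)^(-n)) / i
= 974 * (1 - (1+0.09)^(-16)) / 0.09
= 974 * (1 - 0.25187) / 0.09
= 974 * 8.312558
= 8096.4317


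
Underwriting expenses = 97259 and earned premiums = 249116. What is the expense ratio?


Expense ratio = expenses / premiums
= 97259 / 249116
= 0.3904


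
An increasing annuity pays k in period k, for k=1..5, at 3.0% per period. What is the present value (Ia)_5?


(Ia)_n = sum_{k=1}^{n} k * v^k, v = 1/(1+i)
v = 0.970874
Sum computed term by term:
(Ia)_5 = 13.4685


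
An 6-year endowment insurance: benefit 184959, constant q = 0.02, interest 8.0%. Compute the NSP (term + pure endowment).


Term component = 16341.8319
Pure endowment = 6_p_x * v^6 * benefit = 0.885842 * 0.63017 * 184959 = 103249.8406
NSP = 119591.6725


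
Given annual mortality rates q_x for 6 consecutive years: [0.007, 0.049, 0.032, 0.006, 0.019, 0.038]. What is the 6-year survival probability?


p_k = 1 - q_k for each year
Survival = product of (1 - q_k)
= 0.993 * 0.951 * 0.968 * 0.994 * 0.981 * 0.962
= 0.8575


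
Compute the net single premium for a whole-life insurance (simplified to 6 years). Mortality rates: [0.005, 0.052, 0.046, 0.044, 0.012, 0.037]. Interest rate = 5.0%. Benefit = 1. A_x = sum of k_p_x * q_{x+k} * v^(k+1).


v = 0.952381
Year 0: k_p_x=1.0, q=0.005, term=0.004762
Year 1: k_p_x=0.995, q=0.052, term=0.04693
Year 2: k_p_x=0.94326, q=0.046, term=0.037482
Year 3: k_p_x=0.89987, q=0.044, term=0.032574
Year 4: k_p_x=0.860276, q=0.012, term=0.008089
Year 5: k_p_x=0.849952, q=0.037, term=0.023467
A_x = 0.1533


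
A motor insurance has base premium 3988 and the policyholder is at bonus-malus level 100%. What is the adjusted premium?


adjusted = base * BM_level / 100
= 3988 * 100 / 100
= 3988 * 1.0
= 3988.0


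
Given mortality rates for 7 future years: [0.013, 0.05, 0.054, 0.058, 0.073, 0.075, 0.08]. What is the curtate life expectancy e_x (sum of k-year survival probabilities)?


e_x = sum_{k=1}^{n} k_p_x
k_p_x values:
  1_p_x = 0.987
  2_p_x = 0.93765
  3_p_x = 0.887017
  4_p_x = 0.83557
  5_p_x = 0.774573
  6_p_x = 0.71648
  7_p_x = 0.659162
e_x = 5.7975


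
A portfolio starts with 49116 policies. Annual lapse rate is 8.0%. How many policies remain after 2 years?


remaining = initial * (1 - lapse)^years
= 49116 * (1 - 0.08)^2
= 49116 * 0.8464
= 41571.7824


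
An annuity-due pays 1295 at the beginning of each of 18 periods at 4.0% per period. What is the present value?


PV_due = PMT * (1-(1+i)^(-n))/i * (1+i)
PV_immediate = 16393.7896
PV_due = 16393.7896 * 1.04
= 17049.5412


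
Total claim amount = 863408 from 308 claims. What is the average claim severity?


severity = total / number
= 863408 / 308
= 2803.2727


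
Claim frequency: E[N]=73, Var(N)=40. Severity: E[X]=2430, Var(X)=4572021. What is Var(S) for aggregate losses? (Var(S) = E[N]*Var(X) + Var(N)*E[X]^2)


Var(S) = E[N]*Var(X) + Var(N)*E[X]^2
= 73*4572021 + 40*2430^2
= 333757533 + 236196000
= 5.6995e+08


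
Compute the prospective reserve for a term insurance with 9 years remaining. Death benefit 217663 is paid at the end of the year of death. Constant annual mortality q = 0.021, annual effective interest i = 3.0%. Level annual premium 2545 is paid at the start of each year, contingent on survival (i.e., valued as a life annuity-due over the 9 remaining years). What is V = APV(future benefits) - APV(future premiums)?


v = 1/(1+i) = 0.970874
APV(future benefits) per unit = sum_{k=0}^{8} k_p_x * q * v^(k+1) = 0.151054
APV(future benefits) = 217663 * 0.151054 = 32878.9378
Life annuity-due factor ä_{x:9} = sum_{k=0}^{8} k_p_x * v^k = 7.408855
APV(future premiums) = 2545 * 7.408855 = 18855.5361
V = 32878.9378 - 18855.5361
= 14023.4017


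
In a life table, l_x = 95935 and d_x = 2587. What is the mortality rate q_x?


q_x = d_x / l_x
= 2587 / 95935
= 0.027


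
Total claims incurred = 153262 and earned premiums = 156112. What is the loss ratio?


Loss ratio = claims / premiums
= 153262 / 156112
= 0.9817


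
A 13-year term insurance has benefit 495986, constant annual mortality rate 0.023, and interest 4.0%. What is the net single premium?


NSP = benefit * sum_{k=0}^{n-1} k_p_x * q * v^(k+1)
With constant q=0.023, v=0.961538
Sum = 0.203054
NSP = 495986 * 0.203054
= 100711.9051


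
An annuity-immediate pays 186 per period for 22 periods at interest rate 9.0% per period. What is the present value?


PV = PMT * (1 - (1+i)^(-n)) / i
= 186 * (1 - (1+0.09)^(-22)) / 0.09
= 186 * (1 - 0.150182) / 0.09
= 186 * 9.442425
= 1756.2911


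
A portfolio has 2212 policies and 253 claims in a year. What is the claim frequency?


frequency = claims / policies
= 253 / 2212
= 0.1144


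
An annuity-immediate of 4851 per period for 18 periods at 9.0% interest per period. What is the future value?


FV = PMT * ((1+i)^n - 1) / i
= 4851 * ((1.09)^18 - 1) / 0.09
= 4851 * (4.71712 - 1) / 0.09
= 200352.7905


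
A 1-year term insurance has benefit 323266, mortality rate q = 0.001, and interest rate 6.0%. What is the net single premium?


NSP = benefit * q * v
v = 1/(1+i) = 0.943396
NSP = 323266 * 0.001 * 0.943396
= 304.9679


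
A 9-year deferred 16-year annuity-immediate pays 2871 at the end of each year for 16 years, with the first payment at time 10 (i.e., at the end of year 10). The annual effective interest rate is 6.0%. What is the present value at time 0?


PV at time 9 of the 16-year annuity-immediate:
a_n = 2871 * (1-(1+0.06)^(-16))/0.06 = 29014.0253
Discount back 9 years to time 0:
PV = 29014.0253 * (1+0.06)^(-9)
= 29014.0253 * 0.591898
= 17173.357


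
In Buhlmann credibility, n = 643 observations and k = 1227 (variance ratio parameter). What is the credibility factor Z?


Z = n / (n + k)
= 643 / (643 + 1227)
= 643 / 1870
= 0.3439


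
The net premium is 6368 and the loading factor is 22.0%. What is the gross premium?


Gross = net * (1 + loading)
= 6368 * (1 + 0.22)
= 6368 * 1.22
= 7768.96


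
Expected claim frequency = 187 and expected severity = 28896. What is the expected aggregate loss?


E[S] = E[N] * E[X]
= 187 * 28896
= 5.4036e+06


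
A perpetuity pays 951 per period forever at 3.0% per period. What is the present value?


PV = PMT / i
= 951 / 0.03
= 31700.0


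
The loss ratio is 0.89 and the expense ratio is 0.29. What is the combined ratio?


Combined ratio = loss ratio + expense ratio
= 0.89 + 0.29
= 1.18


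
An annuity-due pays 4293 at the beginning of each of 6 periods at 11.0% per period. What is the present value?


PV_due = PMT * (1-(1+i)^(-n))/i * (1+i)
PV_immediate = 18161.699
PV_due = 18161.699 * 1.11
= 20159.4859


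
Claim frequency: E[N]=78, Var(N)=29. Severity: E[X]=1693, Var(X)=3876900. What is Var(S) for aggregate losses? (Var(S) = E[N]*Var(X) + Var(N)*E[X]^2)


Var(S) = E[N]*Var(X) + Var(N)*E[X]^2
= 78*3876900 + 29*1693^2
= 302398200 + 83121221
= 3.8552e+08


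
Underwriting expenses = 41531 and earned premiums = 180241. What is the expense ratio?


Expense ratio = expenses / premiums
= 41531 / 180241
= 0.2304


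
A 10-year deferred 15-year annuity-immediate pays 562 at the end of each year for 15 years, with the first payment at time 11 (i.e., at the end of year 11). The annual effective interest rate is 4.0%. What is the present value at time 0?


PV at time 10 of the 15-year annuity-immediate:
a_n = 562 * (1-(1+0.04)^(-15))/0.04 = 6248.5337
Discount back 10 years to time 0:
PV = 6248.5337 * (1+0.04)^(-10)
= 6248.5337 * 0.675564
= 4221.2855


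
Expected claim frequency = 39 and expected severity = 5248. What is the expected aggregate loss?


E[S] = E[N] * E[X]
= 39 * 5248
= 204672


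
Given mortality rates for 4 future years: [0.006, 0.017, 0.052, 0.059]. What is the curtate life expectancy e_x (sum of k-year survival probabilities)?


e_x = sum_{k=1}^{n} k_p_x
k_p_x values:
  1_p_x = 0.994
  2_p_x = 0.977102
  3_p_x = 0.926293
  4_p_x = 0.871641
e_x = 3.769


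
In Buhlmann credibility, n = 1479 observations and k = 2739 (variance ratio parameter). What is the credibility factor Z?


Z = n / (n + k)
= 1479 / (1479 + 2739)
= 1479 / 4218
= 0.3506


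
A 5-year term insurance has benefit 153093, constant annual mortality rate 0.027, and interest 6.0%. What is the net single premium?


NSP = benefit * sum_{k=0}^{n-1} k_p_x * q * v^(k+1)
With constant q=0.027, v=0.943396
Sum = 0.108099
NSP = 153093 * 0.108099
= 16549.2133


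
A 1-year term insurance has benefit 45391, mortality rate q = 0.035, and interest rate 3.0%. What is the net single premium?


NSP = benefit * q * v
v = 1/(1+i) = 0.970874
NSP = 45391 * 0.035 * 0.970874
= 1542.4126


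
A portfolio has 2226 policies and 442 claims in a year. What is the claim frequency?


frequency = claims / policies
= 442 / 2226
= 0.1986


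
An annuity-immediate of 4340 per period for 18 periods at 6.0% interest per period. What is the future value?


FV = PMT * ((1+i)^n - 1) / i
= 4340 * ((1.06)^18 - 1) / 0.06
= 4340 * (2.854339 - 1) / 0.06
= 134130.5321


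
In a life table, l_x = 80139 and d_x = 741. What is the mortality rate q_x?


q_x = d_x / l_x
= 741 / 80139
= 0.0092


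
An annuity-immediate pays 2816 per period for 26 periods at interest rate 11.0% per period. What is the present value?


PV = PMT * (1 - (1+i)^(-n)) / i
= 2816 * (1 - (1+0.11)^(-26)) / 0.11
= 2816 * (1 - 0.066314) / 0.11
= 2816 * 8.488058
= 23902.3721


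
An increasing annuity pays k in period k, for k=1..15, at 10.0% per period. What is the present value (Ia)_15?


(Ia)_n = sum_{k=1}^{n} k * v^k, v = 1/(1+i)
v = 0.909091
Sum computed term by term:
(Ia)_15 = 47.7581


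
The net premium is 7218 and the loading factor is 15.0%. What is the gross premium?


Gross = net * (1 + loading)
= 7218 * (1 + 0.15)
= 7218 * 1.15
= 8300.7


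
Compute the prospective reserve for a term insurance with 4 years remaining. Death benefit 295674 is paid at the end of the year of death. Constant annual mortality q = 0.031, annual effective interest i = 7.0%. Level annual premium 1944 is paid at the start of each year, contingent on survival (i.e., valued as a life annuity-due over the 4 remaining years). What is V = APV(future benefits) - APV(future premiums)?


v = 1/(1+i) = 0.934579
APV(future benefits) per unit = sum_{k=0}^{3} k_p_x * q * v^(k+1) = 0.100488
APV(future benefits) = 295674 * 0.100488 = 29711.5762
Life annuity-due factor ä_{x:4} = sum_{k=0}^{3} k_p_x * v^k = 3.468444
APV(future premiums) = 1944 * 3.468444 = 6742.6544
V = 29711.5762 - 6742.6544
= 22968.9218


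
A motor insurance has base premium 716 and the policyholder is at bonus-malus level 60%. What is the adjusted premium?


adjusted = base * BM_level / 100
= 716 * 60 / 100
= 716 * 0.6
= 429.6


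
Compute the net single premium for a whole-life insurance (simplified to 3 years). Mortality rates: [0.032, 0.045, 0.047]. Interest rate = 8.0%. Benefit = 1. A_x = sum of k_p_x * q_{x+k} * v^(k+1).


v = 0.925926
Year 0: k_p_x=1.0, q=0.032, term=0.02963
Year 1: k_p_x=0.968, q=0.045, term=0.037346
Year 2: k_p_x=0.92444, q=0.047, term=0.034491
A_x = 0.1015


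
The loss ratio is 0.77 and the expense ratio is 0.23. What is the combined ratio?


Combined ratio = loss ratio + expense ratio
= 0.77 + 0.23
= 1.0


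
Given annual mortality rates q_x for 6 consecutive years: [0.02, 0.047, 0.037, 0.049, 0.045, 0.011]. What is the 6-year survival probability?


p_k = 1 - q_k for each year
Survival = product of (1 - q_k)
= 0.98 * 0.953 * 0.963 * 0.951 * 0.955 * 0.989
= 0.8078


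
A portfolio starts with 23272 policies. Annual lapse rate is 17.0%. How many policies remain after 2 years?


remaining = initial * (1 - lapse)^years
= 23272 * (1 - 0.17)^2
= 23272 * 0.6889
= 16032.0808


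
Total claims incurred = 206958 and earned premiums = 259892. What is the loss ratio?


Loss ratio = claims / premiums
= 206958 / 259892
= 0.7963


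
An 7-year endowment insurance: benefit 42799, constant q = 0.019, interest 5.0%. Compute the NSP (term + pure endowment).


Term component = 4462.1129
Pure endowment = 7_p_x * v^7 * benefit = 0.874345 * 0.710681 * 42799 = 26594.4847
NSP = 31056.5976


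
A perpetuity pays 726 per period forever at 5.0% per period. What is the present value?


PV = PMT / i
= 726 / 0.05
= 14520.0


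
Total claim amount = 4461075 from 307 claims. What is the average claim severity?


severity = total / number
= 4461075 / 307
= 14531.1889


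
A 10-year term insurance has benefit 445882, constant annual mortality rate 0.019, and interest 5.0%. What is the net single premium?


NSP = benefit * sum_{k=0}^{n-1} k_p_x * q * v^(k+1)
With constant q=0.019, v=0.952381
Sum = 0.135821
NSP = 445882 * 0.135821
= 60560.3153


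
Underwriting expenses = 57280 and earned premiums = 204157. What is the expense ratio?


Expense ratio = expenses / premiums
= 57280 / 204157
= 0.2806


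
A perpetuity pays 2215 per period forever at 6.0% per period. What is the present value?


PV = PMT / i
= 2215 / 0.06
= 36916.6667


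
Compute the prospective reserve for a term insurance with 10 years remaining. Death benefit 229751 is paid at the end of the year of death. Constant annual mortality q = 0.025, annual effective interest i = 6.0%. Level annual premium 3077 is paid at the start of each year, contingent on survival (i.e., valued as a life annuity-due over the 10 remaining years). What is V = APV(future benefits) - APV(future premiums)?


v = 1/(1+i) = 0.943396
APV(future benefits) per unit = sum_{k=0}^{9} k_p_x * q * v^(k+1) = 0.166618
APV(future benefits) = 229751 * 0.166618 = 38280.6788
Life annuity-due factor ä_{x:10} = sum_{k=0}^{9} k_p_x * v^k = 7.064608
APV(future premiums) = 3077 * 7.064608 = 21737.7992
V = 38280.6788 - 21737.7992
= 16542.8796


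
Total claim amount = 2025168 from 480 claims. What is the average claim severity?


severity = total / number
= 2025168 / 480
= 4219.1


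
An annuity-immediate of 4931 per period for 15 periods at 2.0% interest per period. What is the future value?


FV = PMT * ((1+i)^n - 1) / i
= 4931 * ((1.02)^15 - 1) / 0.02
= 4931 * (1.345868 - 1) / 0.02
= 85273.8388


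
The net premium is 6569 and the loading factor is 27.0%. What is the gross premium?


Gross = net * (1 + loading)
= 6569 * (1 + 0.27)
= 6569 * 1.27
= 8342.63


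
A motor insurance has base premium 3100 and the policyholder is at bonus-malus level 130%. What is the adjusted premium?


adjusted = base * BM_level / 100
= 3100 * 130 / 100
= 3100 * 1.3
= 4030.0


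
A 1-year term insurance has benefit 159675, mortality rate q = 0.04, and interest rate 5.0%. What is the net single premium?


NSP = benefit * q * v
v = 1/(1+i) = 0.952381
NSP = 159675 * 0.04 * 0.952381
= 6082.8571


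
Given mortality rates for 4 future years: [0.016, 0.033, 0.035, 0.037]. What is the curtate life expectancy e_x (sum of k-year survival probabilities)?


e_x = sum_{k=1}^{n} k_p_x
k_p_x values:
  1_p_x = 0.984
  2_p_x = 0.951528
  3_p_x = 0.918225
  4_p_x = 0.88425
e_x = 3.738


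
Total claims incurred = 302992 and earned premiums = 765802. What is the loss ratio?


Loss ratio = claims / premiums
= 302992 / 765802
= 0.3957


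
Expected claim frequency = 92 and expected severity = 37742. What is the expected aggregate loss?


E[S] = E[N] * E[X]
= 92 * 37742
= 3.4723e+06


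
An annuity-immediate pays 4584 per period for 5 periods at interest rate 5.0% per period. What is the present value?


PV = PMT * (1 - (1+i)^(-n)) / i
= 4584 * (1 - (1+0.05)^(-5)) / 0.05
= 4584 * (1 - 0.783526) / 0.05
= 4584 * 4.329477
= 19846.3211


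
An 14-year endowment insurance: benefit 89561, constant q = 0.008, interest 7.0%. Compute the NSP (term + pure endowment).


Term component = 6002.2437
Pure endowment = 14_p_x * v^14 * benefit = 0.893642 * 0.387817 * 89561 = 31039.1241
NSP = 37041.3677


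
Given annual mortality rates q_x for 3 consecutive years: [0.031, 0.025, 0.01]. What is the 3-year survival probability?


p_k = 1 - q_k for each year
Survival = product of (1 - q_k)
= 0.969 * 0.975 * 0.99
= 0.9353


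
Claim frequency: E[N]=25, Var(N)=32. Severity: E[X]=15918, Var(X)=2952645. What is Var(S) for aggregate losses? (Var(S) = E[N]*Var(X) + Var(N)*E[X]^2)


Var(S) = E[N]*Var(X) + Var(N)*E[X]^2
= 25*2952645 + 32*15918^2
= 73816125 + 8108247168
= 8.1821e+09


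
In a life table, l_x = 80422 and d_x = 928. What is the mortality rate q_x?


q_x = d_x / l_x
= 928 / 80422
= 0.0115


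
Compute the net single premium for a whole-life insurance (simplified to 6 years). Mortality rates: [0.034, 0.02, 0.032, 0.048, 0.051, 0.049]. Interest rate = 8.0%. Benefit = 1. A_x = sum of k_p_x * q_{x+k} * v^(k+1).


v = 0.925926
Year 0: k_p_x=1.0, q=0.034, term=0.031481
Year 1: k_p_x=0.966, q=0.02, term=0.016564
Year 2: k_p_x=0.94668, q=0.032, term=0.024048
Year 3: k_p_x=0.916386, q=0.048, term=0.032331
Year 4: k_p_x=0.8724, q=0.051, term=0.030281
Year 5: k_p_x=0.827907, q=0.049, term=0.025564
A_x = 0.1603


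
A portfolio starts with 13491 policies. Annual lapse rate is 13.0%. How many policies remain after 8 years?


remaining = initial * (1 - lapse)^years
= 13491 * (1 - 0.13)^8
= 13491 * 0.328212
= 4427.9037


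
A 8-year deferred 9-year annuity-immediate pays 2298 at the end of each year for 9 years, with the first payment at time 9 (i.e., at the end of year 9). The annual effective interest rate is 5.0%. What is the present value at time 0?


PV at time 8 of the 9-year annuity-immediate:
a_n = 2298 * (1-(1+0.05)^(-9))/0.05 = 16333.7742
Discount back 8 years to time 0:
PV = 16333.7742 * (1+0.05)^(-8)
= 16333.7742 * 0.676839
= 11055.3413


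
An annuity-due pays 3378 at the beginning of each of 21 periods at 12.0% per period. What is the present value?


PV_due = PMT * (1-(1+i)^(-n))/i * (1+i)
PV_immediate = 25544.4469
PV_due = 25544.4469 * 1.12
= 28609.7806


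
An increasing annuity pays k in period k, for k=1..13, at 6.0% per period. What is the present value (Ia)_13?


(Ia)_n = sum_{k=1}^{n} k * v^k, v = 1/(1+i)
v = 0.943396
Sum computed term by term:
(Ia)_13 = 54.8156


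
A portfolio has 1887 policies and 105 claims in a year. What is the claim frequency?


frequency = claims / policies
= 105 / 1887
= 0.0556


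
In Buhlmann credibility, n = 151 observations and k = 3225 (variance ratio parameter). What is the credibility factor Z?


Z = n / (n + k)
= 151 / (151 + 3225)
= 151 / 3376
= 0.0447


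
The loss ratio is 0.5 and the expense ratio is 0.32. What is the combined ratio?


Combined ratio = loss ratio + expense ratio
= 0.5 + 0.32
= 0.82


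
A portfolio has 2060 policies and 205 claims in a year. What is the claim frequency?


frequency = claims / policies
= 205 / 2060
= 0.0995


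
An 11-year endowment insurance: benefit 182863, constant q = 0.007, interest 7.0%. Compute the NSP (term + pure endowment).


Term component = 9313.3038
Pure endowment = 11_p_x * v^11 * benefit = 0.925639 * 0.475093 * 182863 = 80416.6578
NSP = 89729.9616


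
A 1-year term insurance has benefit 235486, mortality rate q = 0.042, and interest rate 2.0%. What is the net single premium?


NSP = benefit * q * v
v = 1/(1+i) = 0.980392
NSP = 235486 * 0.042 * 0.980392
= 9696.4824


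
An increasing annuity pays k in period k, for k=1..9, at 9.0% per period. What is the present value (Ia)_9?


(Ia)_n = sum_{k=1}^{n} k * v^k, v = 1/(1+i)
v = 0.917431
Sum computed term by term:
(Ia)_9 = 26.5663


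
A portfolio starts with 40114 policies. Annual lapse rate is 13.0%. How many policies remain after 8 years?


remaining = initial * (1 - lapse)^years
= 40114 * (1 - 0.13)^8
= 40114 * 0.328212
= 13165.883


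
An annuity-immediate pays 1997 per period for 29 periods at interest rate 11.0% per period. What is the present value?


PV = PMT * (1 - (1+i)^(-n)) / i
= 1997 * (1 - (1+0.11)^(-29)) / 0.11
= 1997 * (1 - 0.048488) / 0.11
= 1997 * 8.65011
= 17274.2692


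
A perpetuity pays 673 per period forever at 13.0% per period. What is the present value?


PV = PMT / i
= 673 / 0.13
= 5176.9231


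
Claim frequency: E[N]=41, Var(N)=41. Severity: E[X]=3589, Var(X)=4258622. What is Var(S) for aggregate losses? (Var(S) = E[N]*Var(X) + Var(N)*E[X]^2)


Var(S) = E[N]*Var(X) + Var(N)*E[X]^2
= 41*4258622 + 41*3589^2
= 174603502 + 528117761
= 7.0272e+08


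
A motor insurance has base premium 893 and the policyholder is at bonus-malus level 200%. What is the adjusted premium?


adjusted = base * BM_level / 100
= 893 * 200 / 100
= 893 * 2.0
= 1786.0


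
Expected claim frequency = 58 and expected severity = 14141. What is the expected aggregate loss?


E[S] = E[N] * E[X]
= 58 * 14141
= 820178


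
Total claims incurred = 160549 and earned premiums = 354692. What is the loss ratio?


Loss ratio = claims / premiums
= 160549 / 354692
= 0.4526


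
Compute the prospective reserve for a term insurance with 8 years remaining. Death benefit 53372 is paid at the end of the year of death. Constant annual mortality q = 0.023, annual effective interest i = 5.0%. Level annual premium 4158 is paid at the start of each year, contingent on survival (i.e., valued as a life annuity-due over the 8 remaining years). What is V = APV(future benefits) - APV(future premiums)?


v = 1/(1+i) = 0.952381
APV(future benefits) per unit = sum_{k=0}^{7} k_p_x * q * v^(k+1) = 0.138038
APV(future benefits) = 53372 * 0.138038 = 7367.3856
Life annuity-due factor ä_{x:8} = sum_{k=0}^{7} k_p_x * v^k = 6.301753
APV(future premiums) = 4158 * 6.301753 = 26202.6895
V = 7367.3856 - 26202.6895
= -18835.3039


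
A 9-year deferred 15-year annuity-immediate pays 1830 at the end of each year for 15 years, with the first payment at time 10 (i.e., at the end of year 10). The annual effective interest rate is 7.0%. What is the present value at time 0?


PV at time 9 of the 15-year annuity-immediate:
a_n = 1830 * (1-(1+0.07)^(-15))/0.07 = 16667.4826
Discount back 9 years to time 0:
PV = 16667.4826 * (1+0.07)^(-9)
= 16667.4826 * 0.543934
= 9066.0062


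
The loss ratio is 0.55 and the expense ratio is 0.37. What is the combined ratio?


Combined ratio = loss ratio + expense ratio
= 0.55 + 0.37
= 0.92


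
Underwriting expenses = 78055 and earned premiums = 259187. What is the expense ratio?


Expense ratio = expenses / premiums
= 78055 / 259187
= 0.3012


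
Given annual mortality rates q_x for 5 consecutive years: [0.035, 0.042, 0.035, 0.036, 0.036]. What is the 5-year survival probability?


p_k = 1 - q_k for each year
Survival = product of (1 - q_k)
= 0.965 * 0.958 * 0.965 * 0.964 * 0.964
= 0.829


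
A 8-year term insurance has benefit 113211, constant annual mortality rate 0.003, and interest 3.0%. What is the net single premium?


NSP = benefit * sum_{k=0}^{n-1} k_p_x * q * v^(k+1)
With constant q=0.003, v=0.970874
Sum = 0.020849
NSP = 113211 * 0.020849
= 2360.3345


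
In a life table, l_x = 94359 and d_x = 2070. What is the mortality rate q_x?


q_x = d_x / l_x
= 2070 / 94359
= 0.0219


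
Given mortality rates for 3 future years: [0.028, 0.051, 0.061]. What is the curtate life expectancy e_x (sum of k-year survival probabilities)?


e_x = sum_{k=1}^{n} k_p_x
k_p_x values:
  1_p_x = 0.972
  2_p_x = 0.922428
  3_p_x = 0.86616
e_x = 2.7606


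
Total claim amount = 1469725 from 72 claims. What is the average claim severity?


severity = total / number
= 1469725 / 72
= 20412.8472


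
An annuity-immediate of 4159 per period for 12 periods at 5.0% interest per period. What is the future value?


FV = PMT * ((1+i)^n - 1) / i
= 4159 * ((1.05)^12 - 1) / 0.05
= 4159 * (1.795856 - 1) / 0.05
= 66199.3292


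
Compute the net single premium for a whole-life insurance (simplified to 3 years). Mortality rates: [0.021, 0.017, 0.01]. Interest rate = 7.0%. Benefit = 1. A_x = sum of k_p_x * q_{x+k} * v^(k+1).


v = 0.934579
Year 0: k_p_x=1.0, q=0.021, term=0.019626
Year 1: k_p_x=0.979, q=0.017, term=0.014537
Year 2: k_p_x=0.962357, q=0.01, term=0.007856
A_x = 0.042


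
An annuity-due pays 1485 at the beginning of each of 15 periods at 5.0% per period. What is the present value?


PV_due = PMT * (1-(1+i)^(-n))/i * (1+i)
PV_immediate = 15413.7922
PV_due = 15413.7922 * 1.05
= 16184.4818


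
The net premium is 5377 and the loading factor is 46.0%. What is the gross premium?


Gross = net * (1 + loading)
= 5377 * (1 + 0.46)
= 5377 * 1.46
= 7850.42


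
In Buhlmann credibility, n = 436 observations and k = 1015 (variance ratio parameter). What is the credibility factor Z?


Z = n / (n + k)
= 436 / (436 + 1015)
= 436 / 1451
= 0.3005


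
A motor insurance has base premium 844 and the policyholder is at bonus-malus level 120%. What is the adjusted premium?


adjusted = base * BM_level / 100
= 844 * 120 / 100
= 844 * 1.2
= 1012.8


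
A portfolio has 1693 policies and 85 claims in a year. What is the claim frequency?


frequency = claims / policies
= 85 / 1693
= 0.0502


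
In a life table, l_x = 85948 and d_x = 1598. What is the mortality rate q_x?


q_x = d_x / l_x
= 1598 / 85948
= 0.0186


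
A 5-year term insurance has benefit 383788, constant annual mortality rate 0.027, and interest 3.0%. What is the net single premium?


NSP = benefit * sum_{k=0}^{n-1} k_p_x * q * v^(k+1)
With constant q=0.027, v=0.970874
Sum = 0.117342
NSP = 383788 * 0.117342
= 45034.5408


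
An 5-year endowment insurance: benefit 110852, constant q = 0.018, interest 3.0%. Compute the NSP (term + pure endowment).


Term component = 8824.4154
Pure endowment = 5_p_x * v^5 * benefit = 0.913182 * 0.862609 * 110852 = 87320.2255
NSP = 96144.6409


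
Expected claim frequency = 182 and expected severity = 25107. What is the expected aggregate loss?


E[S] = E[N] * E[X]
= 182 * 25107
= 4.5695e+06


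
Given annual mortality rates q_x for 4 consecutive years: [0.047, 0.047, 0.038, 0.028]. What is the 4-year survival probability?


p_k = 1 - q_k for each year
Survival = product of (1 - q_k)
= 0.953 * 0.953 * 0.962 * 0.972
= 0.8492


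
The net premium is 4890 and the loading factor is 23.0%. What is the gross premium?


Gross = net * (1 + loading)
= 4890 * (1 + 0.23)
= 4890 * 1.23
= 6014.7


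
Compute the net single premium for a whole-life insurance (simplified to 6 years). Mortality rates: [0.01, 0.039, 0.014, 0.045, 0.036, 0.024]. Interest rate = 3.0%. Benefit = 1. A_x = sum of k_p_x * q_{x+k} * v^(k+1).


v = 0.970874
Year 0: k_p_x=1.0, q=0.01, term=0.009709
Year 1: k_p_x=0.99, q=0.039, term=0.036394
Year 2: k_p_x=0.95139, q=0.014, term=0.012189
Year 3: k_p_x=0.938071, q=0.045, term=0.037506
Year 4: k_p_x=0.895857, q=0.036, term=0.02782
Year 5: k_p_x=0.863607, q=0.024, term=0.017358
A_x = 0.141


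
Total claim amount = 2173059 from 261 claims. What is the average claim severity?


severity = total / number
= 2173059 / 261
= 8325.8966


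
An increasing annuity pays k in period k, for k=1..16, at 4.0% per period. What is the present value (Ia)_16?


(Ia)_n = sum_{k=1}^{n} k * v^k, v = 1/(1+i)
v = 0.961538
Sum computed term by term:
(Ia)_16 = 89.3964


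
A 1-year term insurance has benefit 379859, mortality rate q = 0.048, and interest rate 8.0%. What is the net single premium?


NSP = benefit * q * v
v = 1/(1+i) = 0.925926
NSP = 379859 * 0.048 * 0.925926
= 16882.6222


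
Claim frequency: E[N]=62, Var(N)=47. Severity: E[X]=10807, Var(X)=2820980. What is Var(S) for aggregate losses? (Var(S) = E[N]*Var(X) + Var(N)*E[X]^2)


Var(S) = E[N]*Var(X) + Var(N)*E[X]^2
= 62*2820980 + 47*10807^2
= 174900760 + 5489188703
= 5.6641e+09


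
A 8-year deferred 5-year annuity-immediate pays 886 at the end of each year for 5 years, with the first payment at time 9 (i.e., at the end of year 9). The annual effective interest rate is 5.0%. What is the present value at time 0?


PV at time 8 of the 5-year annuity-immediate:
a_n = 886 * (1-(1+0.05)^(-5))/0.05 = 3835.9163
Discount back 8 years to time 0:
PV = 3835.9163 * (1+0.05)^(-8)
= 3835.9163 * 0.676839
= 2596.2992


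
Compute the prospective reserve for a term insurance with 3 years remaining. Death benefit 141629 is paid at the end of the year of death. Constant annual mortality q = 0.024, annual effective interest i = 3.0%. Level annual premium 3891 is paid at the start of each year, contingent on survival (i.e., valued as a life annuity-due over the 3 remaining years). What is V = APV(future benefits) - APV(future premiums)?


v = 1/(1+i) = 0.970874
APV(future benefits) per unit = sum_{k=0}^{2} k_p_x * q * v^(k+1) = 0.066302
APV(future benefits) = 141629 * 0.066302 = 9390.3065
Life annuity-due factor ä_{x:3} = sum_{k=0}^{2} k_p_x * v^k = 2.845467
APV(future premiums) = 3891 * 2.845467 = 11071.7123
V = 9390.3065 - 11071.7123
= -1681.4058


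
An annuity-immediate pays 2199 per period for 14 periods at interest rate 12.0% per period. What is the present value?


PV = PMT * (1 - (1+i)^(-n)) / i
= 2199 * (1 - (1+0.12)^(-14)) / 0.12
= 2199 * (1 - 0.20462) / 0.12
= 2199 * 6.628168
= 14575.3419


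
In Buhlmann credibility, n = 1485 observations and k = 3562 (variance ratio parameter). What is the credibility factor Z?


Z = n / (n + k)
= 1485 / (1485 + 3562)
= 1485 / 5047
= 0.2942


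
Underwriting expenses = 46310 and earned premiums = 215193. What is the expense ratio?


Expense ratio = expenses / premiums
= 46310 / 215193
= 0.2152


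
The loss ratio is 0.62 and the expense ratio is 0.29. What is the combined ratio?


Combined ratio = loss ratio + expense ratio
= 0.62 + 0.29
= 0.91


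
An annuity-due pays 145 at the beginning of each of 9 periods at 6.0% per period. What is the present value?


PV_due = PMT * (1-(1+i)^(-n))/i * (1+i)
PV_immediate = 986.2454
PV_due = 986.2454 * 1.06
= 1045.4201


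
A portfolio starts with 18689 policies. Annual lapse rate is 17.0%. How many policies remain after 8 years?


remaining = initial * (1 - lapse)^years
= 18689 * (1 - 0.17)^8
= 18689 * 0.225229
= 4209.309


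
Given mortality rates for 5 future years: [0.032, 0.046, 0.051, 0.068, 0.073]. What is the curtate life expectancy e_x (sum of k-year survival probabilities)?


e_x = sum_{k=1}^{n} k_p_x
k_p_x values:
  1_p_x = 0.968
  2_p_x = 0.923472
  3_p_x = 0.876375
  4_p_x = 0.816781
  5_p_x = 0.757156
e_x = 4.3418


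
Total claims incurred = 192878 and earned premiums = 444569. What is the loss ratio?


Loss ratio = claims / premiums
= 192878 / 444569
= 0.4339


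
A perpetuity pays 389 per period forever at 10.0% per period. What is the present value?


PV = PMT / i
= 389 / 0.1
= 3890.0


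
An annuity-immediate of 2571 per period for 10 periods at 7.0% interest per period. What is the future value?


FV = PMT * ((1+i)^n - 1) / i
= 2571 * ((1.07)^10 - 1) / 0.07
= 2571 * (1.967151 - 1) / 0.07
= 35522.0877


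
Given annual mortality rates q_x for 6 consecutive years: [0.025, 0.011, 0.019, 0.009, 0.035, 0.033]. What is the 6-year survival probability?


p_k = 1 - q_k for each year
Survival = product of (1 - q_k)
= 0.975 * 0.989 * 0.981 * 0.991 * 0.965 * 0.967
= 0.8748


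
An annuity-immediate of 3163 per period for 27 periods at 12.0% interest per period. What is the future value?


FV = PMT * ((1+i)^n - 1) / i
= 3163 * ((1.12)^27 - 1) / 0.12
= 3163 * (21.324881 - 1) / 0.12
= 535729.9829


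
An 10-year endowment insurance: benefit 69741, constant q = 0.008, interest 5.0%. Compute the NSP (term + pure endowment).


Term component = 4169.732
Pure endowment = 10_p_x * v^10 * benefit = 0.922819 * 0.613913 * 69741 = 39510.4432
NSP = 43680.1752


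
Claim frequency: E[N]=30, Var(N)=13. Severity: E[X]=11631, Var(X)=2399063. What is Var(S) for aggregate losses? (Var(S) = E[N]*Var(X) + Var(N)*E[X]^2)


Var(S) = E[N]*Var(X) + Var(N)*E[X]^2
= 30*2399063 + 13*11631^2
= 71971890 + 1758642093
= 1.8306e+09


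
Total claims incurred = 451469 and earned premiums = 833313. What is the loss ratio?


Loss ratio = claims / premiums
= 451469 / 833313
= 0.5418


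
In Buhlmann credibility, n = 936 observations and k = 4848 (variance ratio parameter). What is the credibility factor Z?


Z = n / (n + k)
= 936 / (936 + 4848)
= 936 / 5784
= 0.1618


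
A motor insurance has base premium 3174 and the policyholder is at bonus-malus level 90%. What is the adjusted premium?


adjusted = base * BM_level / 100
= 3174 * 90 / 100
= 3174 * 0.9
= 2856.6


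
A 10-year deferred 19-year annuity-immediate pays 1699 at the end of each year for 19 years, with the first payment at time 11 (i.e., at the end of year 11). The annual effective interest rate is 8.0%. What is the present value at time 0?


PV at time 10 of the 19-year annuity-immediate:
a_n = 1699 * (1-(1+0.08)^(-19))/0.08 = 16316.515
Discount back 10 years to time 0:
PV = 16316.515 * (1+0.08)^(-10)
= 16316.515 * 0.463193
= 7557.7035


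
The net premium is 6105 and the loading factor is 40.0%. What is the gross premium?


Gross = net * (1 + loading)
= 6105 * (1 + 0.4)
= 6105 * 1.4
= 8547.0


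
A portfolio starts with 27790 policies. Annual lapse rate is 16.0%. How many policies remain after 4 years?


remaining = initial * (1 - lapse)^years
= 27790 * (1 - 0.16)^4
= 27790 * 0.497871
= 13835.8451


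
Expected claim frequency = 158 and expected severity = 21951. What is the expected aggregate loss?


E[S] = E[N] * E[X]
= 158 * 21951
= 3.4683e+06
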